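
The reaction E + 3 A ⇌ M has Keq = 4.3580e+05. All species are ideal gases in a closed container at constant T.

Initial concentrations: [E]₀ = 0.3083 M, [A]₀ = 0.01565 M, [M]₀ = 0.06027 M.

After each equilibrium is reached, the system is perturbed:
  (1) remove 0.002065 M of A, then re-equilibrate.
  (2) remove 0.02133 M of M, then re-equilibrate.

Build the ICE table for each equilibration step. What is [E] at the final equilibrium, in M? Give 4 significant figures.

[E]_eq = 0.306 M

Q₀ = 5.1002e+04 vs Keq = 4.3580e+05 ⇒ Q<K, forward
Step 1:
                  E         A         M
  Initial    0.3083   0.01565   0.06027
  Change  -0.002621 -0.007863  0.002621
  Equil      0.3057  0.007787   0.06289
  solve Keq expr → x = 0.002621; check Q = 4.3580e+05
Then remove 0.002065 M of A.
Step 2:
                  E         A         M
  Initial    0.3057  0.005722   0.06289
  Change  6.7708e-04  0.002031 -6.7708e-04
  Equil      0.3064  0.007753   0.06221
  solve Keq expr → x = -6.7708e-04; check Q = 4.3580e+05
Then remove 0.02133 M of M.
Step 3:
                  E         A         M
  Initial    0.3064  0.007753   0.04088
  Change  -3.3064e-04 -9.9193e-04 3.3064e-04
  Equil       0.306  0.006761   0.04121
  solve Keq expr → x = 3.3064e-04; check Q = 4.3580e+05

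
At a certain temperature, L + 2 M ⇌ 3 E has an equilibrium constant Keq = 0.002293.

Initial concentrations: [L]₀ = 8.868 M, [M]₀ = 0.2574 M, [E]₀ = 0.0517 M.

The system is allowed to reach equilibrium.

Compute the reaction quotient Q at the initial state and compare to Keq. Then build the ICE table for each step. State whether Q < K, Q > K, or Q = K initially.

Q₀ = 2.3520e-04; Q < K (proceeds forward)

Q₀ = 2.3520e-04 vs Keq = 0.002293 ⇒ Q<K, forward
Step 1:
                  L         M         E
  init        8.868    0.2574    0.0517
  Δ        -0.01637  -0.03274   0.04911
  eq          8.852    0.2247    0.1008
  solve Keq expr → x = 0.01637; check Q = 0.002293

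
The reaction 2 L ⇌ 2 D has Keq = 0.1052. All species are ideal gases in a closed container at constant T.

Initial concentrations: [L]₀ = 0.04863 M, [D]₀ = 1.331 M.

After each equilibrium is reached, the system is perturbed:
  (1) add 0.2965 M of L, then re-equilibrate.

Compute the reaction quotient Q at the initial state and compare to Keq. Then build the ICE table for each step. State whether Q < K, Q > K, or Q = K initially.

Q₀ = 749.1; Q > K (proceeds reverse)

Q₀ = 749.1 vs Keq = 0.1052 ⇒ Q>K, reverse
Step 1:
                  L         D
  Initial   0.04863     1.331
  Change     0.9931   -0.9931
  Equil       1.042    0.3379
  solve Keq expr → x = -0.4966; check Q = 0.1052
Then add 0.2965 M of L.
Step 2:
                  L         D
  Initial     1.338    0.3379
  Change   -0.07262   0.07262
  Equil       1.266    0.4105
  solve Keq expr → x = 0.03631; check Q = 0.1052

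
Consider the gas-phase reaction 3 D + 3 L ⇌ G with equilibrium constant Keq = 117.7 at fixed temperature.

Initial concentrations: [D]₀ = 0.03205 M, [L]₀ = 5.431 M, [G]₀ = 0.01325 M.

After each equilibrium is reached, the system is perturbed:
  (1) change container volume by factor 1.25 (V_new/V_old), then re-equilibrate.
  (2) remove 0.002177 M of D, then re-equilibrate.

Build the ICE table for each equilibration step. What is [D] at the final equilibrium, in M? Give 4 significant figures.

[D]_eq = 0.01151 M

Q₀ = 2.512 vs Keq = 117.7 ⇒ Q<K, forward
Step 1:
                   D          L          G
  Initial    0.03205      5.431    0.01325
  Change    -0.02173   -0.02173   0.007242
  Equil      0.01032      5.409    0.02049
  solve Keq expr → x = 0.007242; check Q = 117.7
Then change container volume by factor 1.25 (V_new/V_old).
Step 2:
                   D          L          G
  Initial   0.008258      4.327    0.01639
  Change    0.003426   0.003426  -0.001142
  Equil      0.01168      4.331    0.01525
  solve Keq expr → x = -0.001142; check Q = 117.7
Then remove 0.002177 M of D.
Step 3:
                   D          L          G
  Initial   0.009507      4.331    0.01525
  Change    0.001999   0.001999 -6.6633e-04
  Equil      0.01151      4.333    0.01459
  solve Keq expr → x = -6.6633e-04; check Q = 117.7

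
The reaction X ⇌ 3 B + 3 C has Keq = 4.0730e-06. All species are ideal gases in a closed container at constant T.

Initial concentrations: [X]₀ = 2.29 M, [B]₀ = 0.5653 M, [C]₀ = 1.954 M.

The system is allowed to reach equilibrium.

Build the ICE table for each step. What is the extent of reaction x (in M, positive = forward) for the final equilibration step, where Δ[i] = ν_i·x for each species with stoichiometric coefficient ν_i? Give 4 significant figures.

x = -0.1833 M

Q₀ = 0.5885 vs Keq = 4.0730e-06 ⇒ Q>K, reverse
Step 1:
                    X           B           C
  Initial        2.29      0.5653       1.954
  Change       0.1833     -0.5499     -0.5499
  Equil         2.473     0.01538       1.404
  solve Keq expr → x = -0.1833; check Q = 4.0730e-06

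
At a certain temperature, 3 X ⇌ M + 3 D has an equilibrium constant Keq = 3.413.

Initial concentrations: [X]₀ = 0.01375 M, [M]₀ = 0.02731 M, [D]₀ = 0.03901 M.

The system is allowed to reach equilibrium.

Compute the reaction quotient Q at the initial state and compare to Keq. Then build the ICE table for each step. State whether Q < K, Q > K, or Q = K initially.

Q₀ = 0.6237 vs Keq = 3.413 ⇒ Q<K, forward
Step 1:
                  X         M         D
  Initial   0.01375   0.02731   0.03901
  Change  -0.004816  0.001605  0.004816
  Equil    0.008934   0.02892   0.04383
  solve Keq expr → x = 0.001605; check Q = 3.413

Q₀ = 0.6237; Q < K (proceeds forward)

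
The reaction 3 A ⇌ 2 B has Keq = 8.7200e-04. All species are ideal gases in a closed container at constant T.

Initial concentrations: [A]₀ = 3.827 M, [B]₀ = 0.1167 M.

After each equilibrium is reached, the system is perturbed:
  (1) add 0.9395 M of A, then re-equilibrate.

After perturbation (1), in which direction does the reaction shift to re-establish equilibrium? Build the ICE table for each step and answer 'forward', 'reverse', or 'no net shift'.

Direction: forward

Q₀ = 2.4298e-04 vs Keq = 8.7200e-04 ⇒ Q<K, forward
Step 1:
                  A         B
  I           3.827    0.1167
  C         -0.1387   0.09247
  E           3.688    0.2092
  solve Keq expr → x = 0.04623; check Q = 8.7200e-04
Then add 0.9395 M of A.
Step 2:
                  A         B
  I           4.628    0.2092
  C         -0.1114   0.07426
  E           4.516    0.2834
  solve Keq expr → x = 0.03713; check Q = 8.7200e-04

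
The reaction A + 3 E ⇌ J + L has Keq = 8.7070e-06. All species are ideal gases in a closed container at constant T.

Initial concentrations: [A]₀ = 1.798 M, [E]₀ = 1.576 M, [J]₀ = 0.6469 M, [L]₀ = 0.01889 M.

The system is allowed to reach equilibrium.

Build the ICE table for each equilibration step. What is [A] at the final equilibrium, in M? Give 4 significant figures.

[A]_eq = 1.817 M

Q₀ = 0.001736 vs Keq = 8.7070e-06 ⇒ Q>K, reverse
Step 1:
                    A           E           J           L
  I             1.798       1.576      0.6469     0.01889
  C           0.01878     0.05634    -0.01878    -0.01878
  E             1.817       1.632      0.6281  1.0954e-04
  solve Keq expr → x = -0.01878; check Q = 8.7070e-06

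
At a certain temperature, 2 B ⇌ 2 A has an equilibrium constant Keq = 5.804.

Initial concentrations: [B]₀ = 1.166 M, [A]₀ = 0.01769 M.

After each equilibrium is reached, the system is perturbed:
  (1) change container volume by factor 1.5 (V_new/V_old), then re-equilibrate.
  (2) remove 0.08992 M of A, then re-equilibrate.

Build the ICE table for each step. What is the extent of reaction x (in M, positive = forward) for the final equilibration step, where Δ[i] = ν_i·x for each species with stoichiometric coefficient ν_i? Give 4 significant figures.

x = 0.01319 M

Q₀ = 2.3018e-04 vs Keq = 5.804 ⇒ Q<K, forward
Step 1:
                  B         A
  init        1.166   0.01769
  Δ         -0.8188    0.8188
  eq         0.3472    0.8365
  solve Keq expr → x = 0.4094; check Q = 5.804
Then change container volume by factor 1.5 (V_new/V_old).
Step 2:
                  B         A
  init       0.2315    0.5577
  Δ               0         0
  eq         0.2315    0.5577
  solve Keq expr → x = 0; check Q = 5.804
Then remove 0.08992 M of A.
Step 3:
                  B         A
  init       0.2315    0.4677
  Δ        -0.02638   0.02638
  eq         0.2051    0.4941
  solve Keq expr → x = 0.01319; check Q = 5.804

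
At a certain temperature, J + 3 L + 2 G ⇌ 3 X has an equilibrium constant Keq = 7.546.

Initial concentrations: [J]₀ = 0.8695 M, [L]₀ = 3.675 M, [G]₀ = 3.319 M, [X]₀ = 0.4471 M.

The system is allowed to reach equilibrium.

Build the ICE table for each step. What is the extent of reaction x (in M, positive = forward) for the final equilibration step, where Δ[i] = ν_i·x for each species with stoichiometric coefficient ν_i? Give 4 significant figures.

x = 0.7062 M

Q₀ = 1.8800e-04 vs Keq = 7.546 ⇒ Q<K, forward
Step 1:
                  J         L         G         X
  Initial    0.8695     3.675     3.319    0.4471
  Change    -0.7062    -2.119    -1.412     2.119
  Equil      0.1633     1.556     1.907     2.566
  solve Keq expr → x = 0.7062; check Q = 7.546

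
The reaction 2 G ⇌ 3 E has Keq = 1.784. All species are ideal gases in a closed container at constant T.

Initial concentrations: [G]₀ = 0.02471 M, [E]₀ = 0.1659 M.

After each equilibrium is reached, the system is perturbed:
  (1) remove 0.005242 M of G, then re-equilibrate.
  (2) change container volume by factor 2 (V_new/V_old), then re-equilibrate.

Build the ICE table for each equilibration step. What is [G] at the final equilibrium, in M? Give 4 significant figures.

[G]_eq = 0.01527 M

Q₀ = 7.478 vs Keq = 1.784 ⇒ Q>K, reverse
Step 1:
                   G          E
  I          0.02471     0.1659
  C          0.01558   -0.02337
  E          0.04029     0.1425
  solve Keq expr → x = -0.007789; check Q = 1.784
Then remove 0.005242 M of G.
Step 2:
                   G          E
  I          0.03505     0.1425
  C         0.003215  -0.004822
  E          0.03826     0.1377
  solve Keq expr → x = -0.001607; check Q = 1.784
Then change container volume by factor 2 (V_new/V_old).
Step 3:
                   G          E
  I          0.01913    0.06886
  C        -0.003861   0.005792
  E          0.01527    0.07465
  solve Keq expr → x = 0.001931; check Q = 1.784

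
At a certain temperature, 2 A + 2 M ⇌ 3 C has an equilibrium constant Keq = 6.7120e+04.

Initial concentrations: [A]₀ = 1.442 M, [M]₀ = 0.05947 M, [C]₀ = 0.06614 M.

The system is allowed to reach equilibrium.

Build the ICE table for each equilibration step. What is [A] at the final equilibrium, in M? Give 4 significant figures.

Q₀ = 0.03934 vs Keq = 6.7120e+04 ⇒ Q<K, forward
Step 1:
                   A          M          C
  init         1.442    0.05947    0.06614
  Δ          -0.0593    -0.0593    0.08895
  eq           1.383 1.7050e-04     0.1551
  solve Keq expr → x = 0.02965; check Q = 6.7120e+04

[A]_eq = 1.383 M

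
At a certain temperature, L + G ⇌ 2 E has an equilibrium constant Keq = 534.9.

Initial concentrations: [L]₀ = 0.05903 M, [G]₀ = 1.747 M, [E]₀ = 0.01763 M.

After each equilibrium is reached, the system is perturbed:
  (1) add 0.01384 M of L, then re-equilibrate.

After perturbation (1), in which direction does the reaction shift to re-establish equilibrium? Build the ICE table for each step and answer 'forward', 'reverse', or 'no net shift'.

Q₀ = 0.003014 vs Keq = 534.9 ⇒ Q<K, forward
Step 1:
                   L          G          E
  I          0.05903      1.747    0.01763
  C         -0.05901   -0.05901      0.118
  E       2.0379e-05      1.688     0.1356
  solve Keq expr → x = 0.05901; check Q = 534.9
Then add 0.01384 M of L.
Step 2:
                   L          G          E
  I          0.01386      1.688     0.1356
  C         -0.01383   -0.01383    0.02766
  E       2.9782e-05      1.674     0.1633
  solve Keq expr → x = 0.01383; check Q = 534.9

Direction: forward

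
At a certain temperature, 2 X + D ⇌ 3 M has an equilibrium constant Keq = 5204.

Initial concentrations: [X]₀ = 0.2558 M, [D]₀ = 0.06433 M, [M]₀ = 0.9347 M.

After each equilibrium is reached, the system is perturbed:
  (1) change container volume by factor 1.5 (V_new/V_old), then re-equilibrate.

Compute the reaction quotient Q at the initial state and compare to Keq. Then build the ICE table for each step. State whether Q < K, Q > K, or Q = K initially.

Q₀ = 194 vs Keq = 5204 ⇒ Q<K, forward
Step 1:
                  X         D         M
  I          0.2558   0.06433    0.9347
  C         -0.1062  -0.05309    0.1593
  E          0.1496   0.01124     1.094
  solve Keq expr → x = 0.05309; check Q = 5204
Then change container volume by factor 1.5 (V_new/V_old).
Step 2:
                  X         D         M
  I         0.09975  0.007493    0.7293
  C               0         0         0
  E         0.09975  0.007493    0.7293
  solve Keq expr → x = 0; check Q = 5204

Q₀ = 194; Q < K (proceeds forward)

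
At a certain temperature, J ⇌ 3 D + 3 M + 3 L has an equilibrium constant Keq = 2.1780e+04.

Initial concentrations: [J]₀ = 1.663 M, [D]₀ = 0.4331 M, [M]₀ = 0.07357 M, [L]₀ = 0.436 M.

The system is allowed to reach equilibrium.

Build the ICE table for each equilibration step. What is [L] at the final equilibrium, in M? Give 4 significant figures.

[L]_eq = 3.079 M

Q₀ = 1.6123e-06 vs Keq = 2.1780e+04 ⇒ Q<K, forward
Step 1:
                  J         D         M         L
  Initial     1.663    0.4331   0.07357     0.436
  Change     -0.881     2.643     2.643     2.643
  Equil       0.782     3.076     2.717     3.079
  solve Keq expr → x = 0.881; check Q = 2.1780e+04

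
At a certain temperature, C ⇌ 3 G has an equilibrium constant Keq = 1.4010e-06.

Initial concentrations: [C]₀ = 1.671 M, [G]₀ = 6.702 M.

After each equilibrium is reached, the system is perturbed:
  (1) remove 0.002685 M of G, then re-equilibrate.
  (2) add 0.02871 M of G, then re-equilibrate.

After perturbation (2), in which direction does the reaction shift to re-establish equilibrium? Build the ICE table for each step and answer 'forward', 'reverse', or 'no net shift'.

Direction: reverse

Q₀ = 180.2 vs Keq = 1.4010e-06 ⇒ Q>K, reverse
Step 1:
                  C         G
  init        1.671     6.702
  Δ           2.228    -6.684
  eq          3.899   0.01761
  solve Keq expr → x = -2.228; check Q = 1.4010e-06
Then remove 0.002685 M of G.
Step 2:
                  C         G
  init        3.899   0.01493
  Δ       -8.9455e-04  0.002684
  eq          3.898   0.01761
  solve Keq expr → x = 8.9455e-04; check Q = 1.4010e-06
Then add 0.02871 M of G.
Step 3:
                  C         G
  init        3.898   0.04632
  Δ        0.009565   -0.0287
  eq          3.908   0.01762
  solve Keq expr → x = -0.009565; check Q = 1.4010e-06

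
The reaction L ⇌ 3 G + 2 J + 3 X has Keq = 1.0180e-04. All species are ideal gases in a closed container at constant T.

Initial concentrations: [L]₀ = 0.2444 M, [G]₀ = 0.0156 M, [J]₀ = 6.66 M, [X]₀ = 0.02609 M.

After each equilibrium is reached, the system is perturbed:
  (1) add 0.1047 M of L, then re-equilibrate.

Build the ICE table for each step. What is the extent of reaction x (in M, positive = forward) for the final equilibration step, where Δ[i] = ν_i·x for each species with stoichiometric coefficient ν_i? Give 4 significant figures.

x = 0.001939 M

Q₀ = 1.2236e-08 vs Keq = 1.0180e-04 ⇒ Q<K, forward
Step 1:
                   L          G          J          X
  init        0.2444     0.0156       6.66    0.02609
  Δ         -0.02282    0.06845    0.04563    0.06845
  eq          0.2216    0.08405      6.706    0.09454
  solve Keq expr → x = 0.02282; check Q = 1.0180e-04
Then add 0.1047 M of L.
Step 2:
                   L          G          J          X
  init        0.3263    0.08405      6.706    0.09454
  Δ        -0.001939   0.005816   0.003878   0.005816
  eq          0.3243    0.08986       6.71     0.1004
  solve Keq expr → x = 0.001939; check Q = 1.0180e-04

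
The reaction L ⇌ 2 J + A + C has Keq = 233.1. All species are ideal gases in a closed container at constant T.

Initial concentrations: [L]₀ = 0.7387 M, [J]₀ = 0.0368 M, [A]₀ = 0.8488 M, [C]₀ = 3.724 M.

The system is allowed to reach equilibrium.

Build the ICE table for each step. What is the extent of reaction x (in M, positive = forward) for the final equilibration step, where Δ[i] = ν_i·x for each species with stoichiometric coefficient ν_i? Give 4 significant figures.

Q₀ = 0.005795 vs Keq = 233.1 ⇒ Q<K, forward
Step 1:
                  L         J         A         C
  I          0.7387    0.0368    0.8488     3.724
  C         -0.6819     1.364    0.6819    0.6819
  E         0.05676     1.401     1.531     4.406
  solve Keq expr → x = 0.6819; check Q = 233.1

x = 0.6819 M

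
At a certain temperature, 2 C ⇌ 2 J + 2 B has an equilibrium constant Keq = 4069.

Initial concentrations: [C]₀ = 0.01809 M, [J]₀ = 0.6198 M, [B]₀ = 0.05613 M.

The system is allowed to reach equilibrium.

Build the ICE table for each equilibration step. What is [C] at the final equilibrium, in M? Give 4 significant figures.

Q₀ = 3.698 vs Keq = 4069 ⇒ Q<K, forward
Step 1:
                   C          J          B
  init       0.01809     0.6198    0.05613
  Δ         -0.01736    0.01736    0.01736
  eq      7.3402e-04     0.6372    0.07349
  solve Keq expr → x = 0.008678; check Q = 4069

[C]_eq = 7.3402e-04 M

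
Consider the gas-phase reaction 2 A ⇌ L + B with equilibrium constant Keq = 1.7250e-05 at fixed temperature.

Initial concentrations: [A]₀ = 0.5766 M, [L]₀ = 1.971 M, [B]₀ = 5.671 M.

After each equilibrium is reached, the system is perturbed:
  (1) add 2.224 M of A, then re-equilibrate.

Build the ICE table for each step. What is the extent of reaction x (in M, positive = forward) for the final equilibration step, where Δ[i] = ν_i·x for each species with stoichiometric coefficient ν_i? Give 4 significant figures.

x = 1.1674e-04 M

Q₀ = 33.62 vs Keq = 1.7250e-05 ⇒ Q>K, reverse
Step 1:
                    A           L           B
  Initial      0.5766       1.971       5.671
  Change        3.942      -1.971      -1.971
  Equil         4.518  9.5180e-05         3.7
  solve Keq expr → x = -1.971; check Q = 1.7250e-05
Then add 2.224 M of A.
Step 2:
                    A           L           B
  Initial       6.742  9.5180e-05         3.7
  Change  -2.3347e-04  1.1674e-04  1.1674e-04
  Equil         6.742  2.1192e-04         3.7
  solve Keq expr → x = 1.1674e-04; check Q = 1.7250e-05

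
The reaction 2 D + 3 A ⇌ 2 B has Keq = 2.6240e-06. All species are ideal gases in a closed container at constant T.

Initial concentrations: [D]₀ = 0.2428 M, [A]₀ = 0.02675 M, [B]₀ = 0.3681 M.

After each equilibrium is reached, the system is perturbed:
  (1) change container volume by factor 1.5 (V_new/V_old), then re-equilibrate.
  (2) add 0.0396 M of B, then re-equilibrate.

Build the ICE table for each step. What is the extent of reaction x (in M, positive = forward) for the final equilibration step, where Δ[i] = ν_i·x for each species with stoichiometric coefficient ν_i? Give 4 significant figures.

Q₀ = 1.2008e+05 vs Keq = 2.6240e-06 ⇒ Q>K, reverse
Step 1:
                   D          A          B
  I           0.2428    0.02675     0.3681
  C           0.3677     0.5515    -0.3677
  E           0.6105     0.5782 4.3482e-04
  solve Keq expr → x = -0.1838; check Q = 2.6240e-06
Then change container volume by factor 1.5 (V_new/V_old).
Step 2:
                   D          A          B
  I            0.407     0.3855 2.8988e-04
  C       1.3192e-04 1.9788e-04 -1.3192e-04
  E           0.4071     0.3857 1.5796e-04
  solve Keq expr → x = -6.5959e-05; check Q = 2.6240e-06
Then add 0.0396 M of B.
Step 3:
                   D          A          B
  I           0.4071     0.3857    0.03976
  C          0.03954    0.05931   -0.03954
  E           0.4467      0.445 2.1479e-04
  solve Keq expr → x = -0.01977; check Q = 2.6240e-06

x = -0.01977 M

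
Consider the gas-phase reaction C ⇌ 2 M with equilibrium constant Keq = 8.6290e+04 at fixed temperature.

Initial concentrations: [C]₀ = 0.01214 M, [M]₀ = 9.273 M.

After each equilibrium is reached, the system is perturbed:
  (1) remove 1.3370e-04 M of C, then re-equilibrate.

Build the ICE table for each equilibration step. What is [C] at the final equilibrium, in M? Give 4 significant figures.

[C]_eq = 0.001001 M

Q₀ = 7083 vs Keq = 8.6290e+04 ⇒ Q<K, forward
Step 1:
                  C         M
  init      0.01214     9.273
  Δ        -0.01114   0.02228
  eq       0.001001     9.295
  solve Keq expr → x = 0.01114; check Q = 8.6290e+04
Then remove 1.3370e-04 M of C.
Step 2:
                  C         M
  init    8.6760e-04     9.295
  Δ       1.3364e-04 -2.6728e-04
  eq       0.001001     9.295
  solve Keq expr → x = -1.3364e-04; check Q = 8.6290e+04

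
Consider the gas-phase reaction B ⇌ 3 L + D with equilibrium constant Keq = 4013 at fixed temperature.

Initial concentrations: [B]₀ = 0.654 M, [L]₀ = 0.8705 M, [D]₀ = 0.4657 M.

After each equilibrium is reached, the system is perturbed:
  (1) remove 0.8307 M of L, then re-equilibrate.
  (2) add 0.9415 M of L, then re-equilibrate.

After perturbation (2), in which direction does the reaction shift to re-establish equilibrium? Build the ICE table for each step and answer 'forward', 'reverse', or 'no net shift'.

Direction: reverse

Q₀ = 0.4697 vs Keq = 4013 ⇒ Q<K, forward
Step 1:
                   B          L          D
  Initial      0.654     0.8705     0.4657
  Change     -0.6478      1.943     0.6478
  Equil     0.006183      2.814      1.114
  solve Keq expr → x = 0.6478; check Q = 4013
Then remove 0.8307 M of L.
Step 2:
                   B          L          D
  Initial   0.006183      1.983      1.114
  Change   -0.003971    0.01191   0.003971
  Equil     0.002212      1.995      1.117
  solve Keq expr → x = 0.003971; check Q = 4013
Then add 0.9415 M of L.
Step 3:
                   B          L          D
  Initial   0.002212      2.937      1.117
  Change     0.00471   -0.01413   -0.00471
  Equil     0.006922      2.923      1.113
  solve Keq expr → x = -0.00471; check Q = 4013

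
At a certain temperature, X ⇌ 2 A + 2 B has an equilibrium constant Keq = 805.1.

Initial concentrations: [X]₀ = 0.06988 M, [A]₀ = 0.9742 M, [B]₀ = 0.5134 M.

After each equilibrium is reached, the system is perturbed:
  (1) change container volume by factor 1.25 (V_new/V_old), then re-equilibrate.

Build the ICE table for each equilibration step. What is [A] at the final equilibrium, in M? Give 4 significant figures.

[A]_eq = 0.8906 M

Q₀ = 3.58 vs Keq = 805.1 ⇒ Q<K, forward
Step 1:
                   X          A          B
  I          0.06988     0.9742     0.5134
  C         -0.06923     0.1385     0.1385
  E       6.5339e-04      1.113     0.6519
  solve Keq expr → x = 0.06923; check Q = 805.1
Then change container volume by factor 1.25 (V_new/V_old).
Step 2:
                   X          A          B
  I       5.2271e-04     0.8901     0.5215
  C       -2.5425e-04 5.0851e-04 5.0851e-04
  E       2.6846e-04     0.8906      0.522
  solve Keq expr → x = 2.5425e-04; check Q = 805.1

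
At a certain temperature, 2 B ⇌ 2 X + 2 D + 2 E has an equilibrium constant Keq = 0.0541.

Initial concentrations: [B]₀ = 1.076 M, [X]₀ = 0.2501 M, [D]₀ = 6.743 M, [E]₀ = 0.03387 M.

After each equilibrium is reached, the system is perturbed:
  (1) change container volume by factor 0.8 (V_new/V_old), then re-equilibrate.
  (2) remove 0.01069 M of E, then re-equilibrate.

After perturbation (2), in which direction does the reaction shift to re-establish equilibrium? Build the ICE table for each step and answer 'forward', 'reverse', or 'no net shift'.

Direction: forward

Q₀ = 0.002818 vs Keq = 0.0541 ⇒ Q<K, forward
Step 1:
                   B          X          D          E
  init         1.076     0.2501      6.743    0.03387
  Δ         -0.07235    0.07235    0.07235    0.07235
  eq           1.004     0.3225      6.815     0.1062
  solve Keq expr → x = 0.03618; check Q = 0.0541
Then change container volume by factor 0.8 (V_new/V_old).
Step 2:
                   B          X          D          E
  init         1.255     0.4031      8.519     0.1328
  Δ          0.03628   -0.03628   -0.03628   -0.03628
  eq           1.291     0.3668      8.483     0.0965
  solve Keq expr → x = -0.01814; check Q = 0.0541
Then remove 0.01069 M of E.
Step 3:
                   B          X          D          E
  init         1.291     0.3668      8.483    0.08581
  Δ        -0.007967   0.007967   0.007967   0.007967
  eq           1.283     0.3748      8.491    0.09377
  solve Keq expr → x = 0.003984; check Q = 0.0541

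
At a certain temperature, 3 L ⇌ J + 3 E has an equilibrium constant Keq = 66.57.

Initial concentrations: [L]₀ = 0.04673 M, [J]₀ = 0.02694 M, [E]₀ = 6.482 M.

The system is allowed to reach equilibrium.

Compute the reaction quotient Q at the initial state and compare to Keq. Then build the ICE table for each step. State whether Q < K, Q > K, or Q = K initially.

Q₀ = 7.1901e+04 vs Keq = 66.57 ⇒ Q>K, reverse
Step 1:
                    L           J           E
  Initial     0.04673     0.02694       6.482
  Change       0.0793    -0.02643     -0.0793
  Equil         0.126  5.0767e-04       6.403
  solve Keq expr → x = -0.02643; check Q = 66.57

Q₀ = 7.1901e+04; Q > K (proceeds reverse)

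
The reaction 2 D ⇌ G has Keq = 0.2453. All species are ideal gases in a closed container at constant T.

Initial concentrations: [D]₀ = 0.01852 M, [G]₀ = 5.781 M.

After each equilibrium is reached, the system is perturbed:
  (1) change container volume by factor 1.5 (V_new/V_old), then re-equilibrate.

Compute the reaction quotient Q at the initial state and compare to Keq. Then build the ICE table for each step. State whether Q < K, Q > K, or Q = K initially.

Q₀ = 1.6855e+04; Q > K (proceeds reverse)

Q₀ = 1.6855e+04 vs Keq = 0.2453 ⇒ Q>K, reverse
Step 1:
                   D          G
  init       0.01852      5.781
  Δ            3.927     -1.963
  eq           3.945      3.818
  solve Keq expr → x = -1.963; check Q = 0.2453
Then change container volume by factor 1.5 (V_new/V_old).
Step 2:
                   D          G
  init          2.63      2.545
  Δ           0.4466    -0.2233
  eq           3.077      2.322
  solve Keq expr → x = -0.2233; check Q = 0.2453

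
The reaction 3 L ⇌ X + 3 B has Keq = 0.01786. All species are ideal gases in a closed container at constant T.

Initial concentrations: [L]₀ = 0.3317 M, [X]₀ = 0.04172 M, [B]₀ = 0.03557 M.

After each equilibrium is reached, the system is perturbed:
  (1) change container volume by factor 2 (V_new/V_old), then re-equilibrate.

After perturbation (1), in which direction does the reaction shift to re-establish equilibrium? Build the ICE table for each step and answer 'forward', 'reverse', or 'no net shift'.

Q₀ = 5.1447e-05 vs Keq = 0.01786 ⇒ Q<K, forward
Step 1:
                    L           X           B
  init         0.3317     0.04172     0.03557
  Δ           -0.1044      0.0348      0.1044
  eq           0.2273     0.07652        0.14
  solve Keq expr → x = 0.0348; check Q = 0.01786
Then change container volume by factor 2 (V_new/V_old).
Step 2:
                    L           X           B
  init         0.1137     0.03826     0.06998
  Δ         -0.009096    0.003032    0.009096
  eq           0.1046     0.04129     0.07908
  solve Keq expr → x = 0.003032; check Q = 0.01786

Direction: forward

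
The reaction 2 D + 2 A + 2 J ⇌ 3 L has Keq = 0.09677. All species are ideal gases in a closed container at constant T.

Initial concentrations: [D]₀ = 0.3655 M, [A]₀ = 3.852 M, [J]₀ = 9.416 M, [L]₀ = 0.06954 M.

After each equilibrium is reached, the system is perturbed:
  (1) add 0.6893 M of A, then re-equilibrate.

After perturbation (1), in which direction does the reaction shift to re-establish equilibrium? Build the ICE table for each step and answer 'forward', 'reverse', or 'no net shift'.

Direction: forward

Q₀ = 1.9135e-06 vs Keq = 0.09677 ⇒ Q<K, forward
Step 1:
                    D           A           J           L
  init         0.3655       3.852       9.416     0.06954
  Δ            -0.324      -0.324      -0.324       0.486
  eq           0.0415       3.528       9.092      0.5555
  solve Keq expr → x = 0.162; check Q = 0.09677
Then add 0.6893 M of A.
Step 2:
                    D           A           J           L
  init         0.0415       4.217       9.092      0.5555
  Δ          -0.00588    -0.00588    -0.00588     0.00882
  eq          0.03562       4.211       9.086      0.5644
  solve Keq expr → x = 0.00294; check Q = 0.09677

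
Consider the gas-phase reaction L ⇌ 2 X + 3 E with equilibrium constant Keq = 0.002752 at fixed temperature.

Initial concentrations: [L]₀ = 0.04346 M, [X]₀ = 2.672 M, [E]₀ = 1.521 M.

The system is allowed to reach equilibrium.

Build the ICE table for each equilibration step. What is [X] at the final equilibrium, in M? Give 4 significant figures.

[X]_eq = 1.711 M

Q₀ = 578.1 vs Keq = 0.002752 ⇒ Q>K, reverse
Step 1:
                  L         X         E
  Initial   0.04346     2.672     1.521
  Change     0.4807   -0.9613    -1.442
  Equil      0.5241     1.711   0.07899
  solve Keq expr → x = -0.4807; check Q = 0.002752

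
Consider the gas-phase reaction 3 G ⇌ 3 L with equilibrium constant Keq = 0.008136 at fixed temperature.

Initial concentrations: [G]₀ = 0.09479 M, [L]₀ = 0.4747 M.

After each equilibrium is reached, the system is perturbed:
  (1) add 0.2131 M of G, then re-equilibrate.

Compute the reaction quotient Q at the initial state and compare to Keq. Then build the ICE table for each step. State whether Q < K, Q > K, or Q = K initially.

Q₀ = 125.6 vs Keq = 0.008136 ⇒ Q>K, reverse
Step 1:
                   G          L
  init       0.09479     0.4747
  Δ           0.3793    -0.3793
  eq          0.4741    0.09536
  solve Keq expr → x = -0.1264; check Q = 0.008136
Then add 0.2131 M of G.
Step 2:
                   G          L
  init        0.6872    0.09536
  Δ         -0.03568    0.03568
  eq          0.6515      0.131
  solve Keq expr → x = 0.01189; check Q = 0.008136

Q₀ = 125.6; Q > K (proceeds reverse)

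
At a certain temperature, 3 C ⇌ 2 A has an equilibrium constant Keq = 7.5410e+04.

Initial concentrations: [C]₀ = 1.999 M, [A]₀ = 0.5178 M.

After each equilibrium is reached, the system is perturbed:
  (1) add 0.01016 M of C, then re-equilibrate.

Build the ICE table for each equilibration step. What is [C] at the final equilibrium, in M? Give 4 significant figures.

Q₀ = 0.03356 vs Keq = 7.5410e+04 ⇒ Q<K, forward
Step 1:
                    C           A
  init          1.999      0.5178
  Δ            -1.964       1.309
  eq          0.03537       1.827
  solve Keq expr → x = 0.6545; check Q = 7.5410e+04
Then add 0.01016 M of C.
Step 2:
                    C           A
  init        0.04553       1.827
  Δ          -0.01007    0.006716
  eq          0.03546       1.834
  solve Keq expr → x = 0.003358; check Q = 7.5410e+04

[C]_eq = 0.03546 M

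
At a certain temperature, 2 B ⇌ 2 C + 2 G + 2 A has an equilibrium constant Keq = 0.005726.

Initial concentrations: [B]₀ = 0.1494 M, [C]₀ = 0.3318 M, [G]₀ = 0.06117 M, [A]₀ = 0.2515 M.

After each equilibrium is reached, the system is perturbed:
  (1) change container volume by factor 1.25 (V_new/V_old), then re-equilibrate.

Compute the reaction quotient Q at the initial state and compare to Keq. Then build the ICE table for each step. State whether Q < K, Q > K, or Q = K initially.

Q₀ = 0.001167 vs Keq = 0.005726 ⇒ Q<K, forward
Step 1:
                   B          C          G          A
  init        0.1494     0.3318    0.06117     0.2515
  Δ         -0.02894    0.02894    0.02894    0.02894
  eq          0.1205     0.3607    0.09011     0.2804
  solve Keq expr → x = 0.01447; check Q = 0.005726
Then change container volume by factor 1.25 (V_new/V_old).
Step 2:
                   B          C          G          A
  init       0.09637     0.2886    0.07209     0.2243
  Δ         -0.01413    0.01413    0.01413    0.01413
  eq         0.08225     0.3027    0.08621     0.2385
  solve Keq expr → x = 0.007063; check Q = 0.005726

Q₀ = 0.001167; Q < K (proceeds forward)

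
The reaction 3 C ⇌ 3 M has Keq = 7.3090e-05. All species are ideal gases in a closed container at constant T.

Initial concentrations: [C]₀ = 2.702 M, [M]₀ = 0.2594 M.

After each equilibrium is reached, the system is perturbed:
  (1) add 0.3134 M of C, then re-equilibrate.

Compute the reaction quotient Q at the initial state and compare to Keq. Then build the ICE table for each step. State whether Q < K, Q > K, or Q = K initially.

Q₀ = 8.8482e-04 vs Keq = 7.3090e-05 ⇒ Q>K, reverse
Step 1:
                    C           M
  I             2.702      0.2594
  C            0.1406     -0.1406
  E             2.843      0.1188
  solve Keq expr → x = -0.04685; check Q = 7.3090e-05
Then add 0.3134 M of C.
Step 2:
                    C           M
  I             3.156      0.1188
  C          -0.01258     0.01258
  E             3.143      0.1314
  solve Keq expr → x = 0.004193; check Q = 7.3090e-05

Q₀ = 8.8482e-04; Q > K (proceeds reverse)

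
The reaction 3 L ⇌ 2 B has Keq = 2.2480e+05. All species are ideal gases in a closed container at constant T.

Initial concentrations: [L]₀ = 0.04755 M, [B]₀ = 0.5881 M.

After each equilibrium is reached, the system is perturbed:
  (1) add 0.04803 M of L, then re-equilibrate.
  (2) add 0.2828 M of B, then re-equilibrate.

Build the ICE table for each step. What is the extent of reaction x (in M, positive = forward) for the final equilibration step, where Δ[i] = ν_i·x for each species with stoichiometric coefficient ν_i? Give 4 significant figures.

Q₀ = 3217 vs Keq = 2.2480e+05 ⇒ Q<K, forward
Step 1:
                  L         B
  init      0.04755    0.5881
  Δ         -0.0357    0.0238
  eq        0.01185    0.6119
  solve Keq expr → x = 0.0119; check Q = 2.2480e+05
Then add 0.04803 M of L.
Step 2:
                  L         B
  init      0.05988    0.6119
  Δ        -0.04762   0.03175
  eq        0.01226    0.6436
  solve Keq expr → x = 0.01587; check Q = 2.2480e+05
Then add 0.2828 M of B.
Step 3:
                  L         B
  init      0.01226    0.9264
  Δ        0.003344  -0.00223
  eq         0.0156    0.9242
  solve Keq expr → x = -0.001115; check Q = 2.2480e+05

x = -0.001115 M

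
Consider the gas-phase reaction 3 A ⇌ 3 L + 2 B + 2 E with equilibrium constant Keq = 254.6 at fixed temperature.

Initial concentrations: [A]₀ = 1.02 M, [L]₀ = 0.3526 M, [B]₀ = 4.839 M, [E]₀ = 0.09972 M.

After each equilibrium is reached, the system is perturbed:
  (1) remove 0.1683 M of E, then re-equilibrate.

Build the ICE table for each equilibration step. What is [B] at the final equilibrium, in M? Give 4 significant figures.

Q₀ = 0.009619 vs Keq = 254.6 ⇒ Q<K, forward
Step 1:
                    A           L           B           E
  Initial        1.02      0.3526       4.839     0.09972
  Change      -0.6841      0.6841      0.4561      0.4561
  Equil        0.3359       1.037       5.295      0.5558
  solve Keq expr → x = 0.228; check Q = 254.6
Then remove 0.1683 M of E.
Step 2:
                    A           L           B           E
  Initial      0.3359       1.037       5.295      0.3875
  Change     -0.04512     0.04512     0.03008     0.03008
  Equil        0.2908       1.082       5.325      0.4176
  solve Keq expr → x = 0.01504; check Q = 254.6

[B]_eq = 5.325 M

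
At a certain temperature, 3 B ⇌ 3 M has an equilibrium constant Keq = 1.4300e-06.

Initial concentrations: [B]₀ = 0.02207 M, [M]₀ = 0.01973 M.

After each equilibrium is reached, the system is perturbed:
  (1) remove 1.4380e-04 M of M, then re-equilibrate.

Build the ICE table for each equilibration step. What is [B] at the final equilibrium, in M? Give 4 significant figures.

[B]_eq = 0.04119 M

Q₀ = 0.7145 vs Keq = 1.4300e-06 ⇒ Q>K, reverse
Step 1:
                   B          M
  Initial    0.02207    0.01973
  Change     0.01926   -0.01926
  Equil      0.04133 4.6568e-04
  solve Keq expr → x = -0.006421; check Q = 1.4300e-06
Then remove 1.4380e-04 M of M.
Step 2:
                   B          M
  Initial    0.04133 3.2188e-04
  Change  -1.4220e-04 1.4220e-04
  Equil      0.04119 4.6408e-04
  solve Keq expr → x = 4.7399e-05; check Q = 1.4300e-06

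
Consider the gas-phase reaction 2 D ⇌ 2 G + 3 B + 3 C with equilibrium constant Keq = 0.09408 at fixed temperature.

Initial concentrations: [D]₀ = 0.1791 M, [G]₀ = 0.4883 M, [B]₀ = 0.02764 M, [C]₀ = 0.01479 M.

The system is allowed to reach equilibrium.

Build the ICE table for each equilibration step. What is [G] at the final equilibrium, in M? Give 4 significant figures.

[G]_eq = 0.6371 M

Q₀ = 5.0781e-10 vs Keq = 0.09408 ⇒ Q<K, forward
Step 1:
                   D          G          B          C
  init        0.1791     0.4883    0.02764    0.01479
  Δ          -0.1488     0.1488     0.2232     0.2232
  eq          0.0303     0.6371     0.2508      0.238
  solve Keq expr → x = 0.0744; check Q = 0.09408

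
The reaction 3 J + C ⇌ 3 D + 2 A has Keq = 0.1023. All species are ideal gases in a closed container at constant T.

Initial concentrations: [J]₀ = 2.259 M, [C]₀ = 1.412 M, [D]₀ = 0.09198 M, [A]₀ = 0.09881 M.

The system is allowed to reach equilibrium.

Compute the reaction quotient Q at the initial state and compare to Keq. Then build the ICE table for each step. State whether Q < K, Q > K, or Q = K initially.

Q₀ = 4.6677e-07; Q < K (proceeds forward)

Q₀ = 4.6677e-07 vs Keq = 0.1023 ⇒ Q<K, forward
Step 1:
                  J         C         D         A
  Initial     2.259     1.412   0.09198   0.09881
  Change    -0.8322   -0.2774    0.8322    0.5548
  Equil       1.427     1.135    0.9242    0.6536
  solve Keq expr → x = 0.2774; check Q = 0.1023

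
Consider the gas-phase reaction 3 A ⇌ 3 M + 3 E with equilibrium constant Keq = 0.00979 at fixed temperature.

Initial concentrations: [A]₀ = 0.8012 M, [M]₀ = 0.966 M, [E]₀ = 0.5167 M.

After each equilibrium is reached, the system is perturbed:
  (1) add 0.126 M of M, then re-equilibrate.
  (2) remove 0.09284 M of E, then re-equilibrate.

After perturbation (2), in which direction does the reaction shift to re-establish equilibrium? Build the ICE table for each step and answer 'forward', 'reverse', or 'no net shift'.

Q₀ = 0.2418 vs Keq = 0.00979 ⇒ Q>K, reverse
Step 1:
                    A           M           E
  I            0.8012       0.966      0.5167
  C            0.2223     -0.2223     -0.2223
  E             1.023      0.7437      0.2944
  solve Keq expr → x = -0.0741; check Q = 0.00979
Then add 0.126 M of M.
Step 2:
                    A           M           E
  I             1.023      0.8697      0.2944
  C           0.02747    -0.02747    -0.02747
  E             1.051      0.8422      0.2669
  solve Keq expr → x = -0.009155; check Q = 0.00979
Then remove 0.09284 M of E.
Step 3:
                    A           M           E
  I             1.051      0.8422      0.1741
  C          -0.06058     0.06058     0.06058
  E            0.9904      0.9028      0.2347
  solve Keq expr → x = 0.02019; check Q = 0.00979

Direction: forward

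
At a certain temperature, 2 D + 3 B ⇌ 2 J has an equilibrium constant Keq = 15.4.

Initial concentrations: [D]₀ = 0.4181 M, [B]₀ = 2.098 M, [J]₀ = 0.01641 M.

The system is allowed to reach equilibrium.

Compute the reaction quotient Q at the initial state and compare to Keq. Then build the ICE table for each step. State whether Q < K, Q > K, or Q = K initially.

Q₀ = 1.6682e-04 vs Keq = 15.4 ⇒ Q<K, forward
Step 1:
                   D          B          J
  init        0.4181      2.098    0.01641
  Δ          -0.3673    -0.5509     0.3673
  eq         0.05081      1.547     0.3837
  solve Keq expr → x = 0.1836; check Q = 15.4

Q₀ = 1.6682e-04; Q < K (proceeds forward)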